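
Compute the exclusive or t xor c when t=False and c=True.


Exclusive or is true when exactly one operand is true.
Substitute: t=False, c=True.
False xor True evaluates to True.

True


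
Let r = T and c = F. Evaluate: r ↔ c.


Biconditional is true when both operands have the same truth value.
Substitute: r=T, c=F.
T ↔ F evaluates to F.

F


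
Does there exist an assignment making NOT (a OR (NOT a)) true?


Check all 2 assignments over {a}:
a | φ
-----
F | F
T | F
No assignment makes the formula true.

Unsatisfiable.


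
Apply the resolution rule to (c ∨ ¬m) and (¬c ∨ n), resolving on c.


The clauses contain complementary literals c and ¬c.
Resolution eliminates this pair and disjoins the remaining literals (merging duplicates).

(¬m ∨ n)


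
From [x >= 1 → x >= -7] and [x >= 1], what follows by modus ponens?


Modus ponens: from (P → Q) and P, infer Q.
P = 'x >= 1' is asserted, and P → Q holds, so Q follows.

x >= -7.


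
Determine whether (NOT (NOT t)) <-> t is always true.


Build the truth table over {t}:
t | φ
-----
F | T
T | T
Every row evaluates to true.

Yes, it is a tautology.


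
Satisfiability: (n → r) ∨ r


Search for a satisfying assignment over {n, r}.
Try n=F, r=F: the formula evaluates to T.
A satisfying assignment exists.

Satisfiable.


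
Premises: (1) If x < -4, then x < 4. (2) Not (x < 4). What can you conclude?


Modus tollens: from (P → Q) and ¬Q, infer ¬P.
Q = 'x < 4' is denied; since P → Q, P must also fail.

Not (x < -4).


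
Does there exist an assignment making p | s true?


Search for a satisfying assignment over {p, s}.
Try p=True, s=False: the formula evaluates to True.
A satisfying assignment exists.

Satisfiable.


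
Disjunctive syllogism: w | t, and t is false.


Disjunctive syllogism: from (P ∨ Q) and ¬P, infer Q.
One disjunct, 't', is ruled out; the other must hold.

w


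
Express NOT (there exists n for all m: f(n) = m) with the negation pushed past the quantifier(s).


Negation flips each quantifier (∀↔∃) and negates the inner predicate.
¬(there exists n for all m: φ) = for all n there exists m: ¬φ.

for all n there exists m: NOT(f(n) = m)


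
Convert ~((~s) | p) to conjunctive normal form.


Step 1: Apply De Morgan: ¬((¬s) ∨ p) = ¬(¬s) ∧ ¬p.
Step 2: Eliminate any double negations (¬¬X = X).

s & (~p)


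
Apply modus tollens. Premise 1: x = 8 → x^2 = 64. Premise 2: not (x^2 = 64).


Modus tollens: from (P → Q) and ¬Q, infer ¬P.
Q = 'x^2 = 64' is denied; since P → Q, P must also fail.

Not (x = 8).


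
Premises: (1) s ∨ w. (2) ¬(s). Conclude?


Disjunctive syllogism: from (P ∨ Q) and ¬P, infer Q.
One disjunct, 's', is ruled out; the other must hold.

w


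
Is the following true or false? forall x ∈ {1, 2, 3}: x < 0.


Evaluate the predicate on each element: 1:False, 2:False, 3:False.
Counterexample x = 1 fails the predicate.

False


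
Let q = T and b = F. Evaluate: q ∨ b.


Disjunction is false only when both operands are false.
Substitute: q=T, b=F.
T ∨ F evaluates to T.

T


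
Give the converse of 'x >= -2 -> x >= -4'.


The converse of (P → Q) is (Q → P). It is not in general equivalent to the original.
Here P = 'x >= -2' and Q = 'x >= -4'.

If x >= -4, then x >= -2.


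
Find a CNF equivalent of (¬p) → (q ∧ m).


Step 1: Rewrite (¬p) → (q ∧ m) as ¬(¬p) ∨ (q ∧ m).
Step 2: Distribute ∨ over ∧.
Step 3: Eliminate any double negations (¬¬X = X).

(p ∨ q) ∧ (p ∨ m)


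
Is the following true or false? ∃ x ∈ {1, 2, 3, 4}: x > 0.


Evaluate the predicate on each element: 1:T, 2:T, 3:T, 4:T.
Witness x = 1 satisfies the predicate.

T


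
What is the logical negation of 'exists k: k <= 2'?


¬(forall x: φ) = exists x: ¬φ, and ¬(exists x: φ) = forall x: ¬φ.
Apply to the existential statement.

forall k: ~(k <= 2)


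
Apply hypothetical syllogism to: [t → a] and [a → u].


Hypothetical syllogism: from (P → Q) and (Q → R), infer (P → R).
Chain the two implications through the shared middle term 'a'.

t → u


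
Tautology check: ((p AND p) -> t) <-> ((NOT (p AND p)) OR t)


Build the truth table over {p, t}:
p | t | φ
---------
F | F | T
T | F | T
F | T | T
T | T | T
Every row evaluates to true.

Yes, it is a tautology.


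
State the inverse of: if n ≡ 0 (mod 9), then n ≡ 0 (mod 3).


The inverse of (P → Q) is (¬P → ¬Q). It is equivalent to the converse, not to the original.
Here P = 'n ≡ 0 (mod 9)' and Q = 'n ≡ 0 (mod 3)'.

If not (n ≡ 0 (mod 9)), then not (n ≡ 0 (mod 3)).


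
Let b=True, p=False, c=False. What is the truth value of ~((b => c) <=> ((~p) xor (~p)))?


Substitute b=True, p=False, c=False:
b => c = True => False = False
~p = True
~p = True
(~p) xor (~p) = True xor True = False
(b => c) <=> ((~p) xor (~p)) = False <=> False = True
~((b => c) <=> ((~p) xor (~p))) = False

False


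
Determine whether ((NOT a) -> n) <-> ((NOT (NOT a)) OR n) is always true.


Build the truth table over {a, n}:
a | n | φ
---------
F | F | T
T | F | T
F | T | T
T | T | T
Every row evaluates to true.

Yes, it is a tautology.


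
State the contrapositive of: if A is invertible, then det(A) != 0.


The contrapositive of (P → Q) is (¬Q → ¬P); it is logically equivalent to the original.
Here P = 'A is invertible' and Q = 'det(A) != 0'.

If not (det(A) != 0), then not (A is invertible).


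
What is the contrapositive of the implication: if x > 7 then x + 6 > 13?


The contrapositive of (P → Q) is (¬Q → ¬P); it is logically equivalent to the original.
Here P = 'x > 7' and Q = 'x + 6 > 13'.

If not (x + 6 > 13), then not (x > 7).


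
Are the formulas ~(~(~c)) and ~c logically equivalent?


Compare truth tables:
c | φ | ψ
---------
False | True | True
True | False | False
The columns φ and ψ agree on every row.

Yes, they are logically equivalent.


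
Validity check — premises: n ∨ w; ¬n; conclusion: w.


This matches the form of disjunctive syllogism: the conclusion follows in every model of the premises.

Valid.


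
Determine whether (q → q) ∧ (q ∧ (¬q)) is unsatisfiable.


Truth table over {q}:
q | φ
-----
F | F
T | F
Every row is false.

Yes, it is a contradiction.


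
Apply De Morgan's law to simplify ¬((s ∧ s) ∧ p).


De Morgan: the negation of a conjunction is the disjunction of the negations.
Distribute ¬ across ∧, flipping it to ∨, and negate each literal.

((¬s) ∨ (¬s)) ∨ (¬p)


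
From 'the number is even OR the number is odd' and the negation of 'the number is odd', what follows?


Disjunctive syllogism: from (P ∨ Q) and ¬P, infer Q.
One disjunct, 'the number is odd', is ruled out; the other must hold.

the number is even


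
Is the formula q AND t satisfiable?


Search for a satisfying assignment over {q, t}.
Try q=T, t=T: the formula evaluates to T.
A satisfying assignment exists.

Satisfiable.


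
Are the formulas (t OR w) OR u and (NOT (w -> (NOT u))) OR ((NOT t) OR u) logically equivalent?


Compare truth tables:
t | u | w | φ | ψ
-----------------
F | F | F | F | T
T | F | F | T | F
F | T | F | T | T
T | T | F | T | T
F | F | T | T | T
T | F | T | T | F
F | T | T | T | T
T | T | T | T | T
They differ at row 1 (t=F, u=F, w=F): φ=F but ψ=T.

No, they are not logically equivalent.


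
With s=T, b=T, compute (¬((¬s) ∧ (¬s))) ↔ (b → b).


Substitute s=T, b=T:
¬s = F
¬s = F
(¬s) ∧ (¬s) = F ∧ F = F
¬((¬s) ∧ (¬s)) = T
b → b = T → T = T
(¬((¬s) ∧ (¬s))) ↔ (b → b) = T ↔ T = T

T


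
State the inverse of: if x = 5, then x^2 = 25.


The inverse of (P → Q) is (¬P → ¬Q). It is equivalent to the converse, not to the original.
Here P = 'x = 5' and Q = 'x^2 = 25'.

If not (x = 5), then not (x^2 = 25).


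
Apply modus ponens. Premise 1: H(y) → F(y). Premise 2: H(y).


Modus ponens: from (P → Q) and P, infer Q.
P = 'H(y)' is asserted, and P → Q holds, so Q follows.

F(y).


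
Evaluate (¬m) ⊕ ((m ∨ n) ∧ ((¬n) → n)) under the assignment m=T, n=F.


Substitute m=T, n=F:
¬m = F
m ∨ n = T ∨ F = T
¬n = T
(¬n) → n = T → F = F
(m ∨ n) ∧ ((¬n) → n) = T ∧ F = F
(¬m) ⊕ ((m ∨ n) ∧ ((¬n) → n)) = F ⊕ F = F

F


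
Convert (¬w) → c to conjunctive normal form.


Step 1: Rewrite (¬w) → c as ¬(¬w) ∨ c.
Step 2: Eliminate any double negations (¬¬X = X).

w ∨ c


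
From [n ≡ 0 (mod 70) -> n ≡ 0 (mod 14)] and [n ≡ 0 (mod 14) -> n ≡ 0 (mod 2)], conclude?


Hypothetical syllogism: from (P → Q) and (Q → R), infer (P → R).
Chain the two implications through the shared middle term 'n ≡ 0 (mod 14)'.

n ≡ 0 (mod 70) -> n ≡ 0 (mod 2)


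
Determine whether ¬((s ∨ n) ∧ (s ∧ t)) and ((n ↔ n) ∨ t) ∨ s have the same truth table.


Compare truth tables:
n | s | t | φ | ψ
-----------------
F | F | F | T | T
T | F | F | T | T
F | T | F | T | T
T | T | F | T | T
F | F | T | T | T
T | F | T | T | T
F | T | T | F | T
T | T | T | F | T
They differ at row 7 (n=F, s=T, t=T): φ=F but ψ=T.

No, they are not logically equivalent.


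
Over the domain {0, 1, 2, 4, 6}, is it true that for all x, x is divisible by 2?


Evaluate the predicate on each element: 0:T, 1:F, 2:T, 4:T, 6:T.
Counterexample x = 1 fails the predicate.

F


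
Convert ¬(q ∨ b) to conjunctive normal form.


Step 1: Apply De Morgan: ¬(q ∨ b) = ¬q ∧ ¬b.

(¬q) ∧ (¬b)


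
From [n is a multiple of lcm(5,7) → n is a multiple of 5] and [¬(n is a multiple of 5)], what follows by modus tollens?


Modus tollens: from (P → Q) and ¬Q, infer ¬P.
Q = 'n is a multiple of 5' is denied; since P → Q, P must also fail.

Not (n is a multiple of lcm(5,7)).


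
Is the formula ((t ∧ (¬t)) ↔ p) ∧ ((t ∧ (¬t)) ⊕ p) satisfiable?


Check all 4 assignments over {p, t}:
p | t | φ
---------
F | F | F
T | F | F
F | T | F
T | T | F
No assignment makes the formula true.

Unsatisfiable.


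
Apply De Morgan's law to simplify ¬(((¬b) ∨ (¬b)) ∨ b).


De Morgan: the negation of a disjunction is the conjunction of the negations.
Distribute ¬ across ∨, flipping it to ∧, and negate each literal.

(b ∧ b) ∧ (¬b)


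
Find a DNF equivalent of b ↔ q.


Step 1: b ↔ q is true exactly when both agree: (b ∧ q) ∨ (¬b ∧ ¬q).

(b ∧ q) ∨ ((¬b) ∧ (¬q))


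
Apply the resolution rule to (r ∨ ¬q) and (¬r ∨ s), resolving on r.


The clauses contain complementary literals r and ¬r.
Resolution eliminates this pair and disjoins the remaining literals (merging duplicates).

(¬q ∨ s)


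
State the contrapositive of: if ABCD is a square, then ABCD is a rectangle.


The contrapositive of (P → Q) is (¬Q → ¬P); it is logically equivalent to the original.
Here P = 'ABCD is a square' and Q = 'ABCD is a rectangle'.

If not (ABCD is a rectangle), then not (ABCD is a square).


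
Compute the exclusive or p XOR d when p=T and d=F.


Exclusive or is true when exactly one operand is true.
Substitute: p=T, d=F.
T XOR F evaluates to T.

T


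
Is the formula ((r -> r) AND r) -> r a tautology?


Build the truth table over {r}:
r | φ
-----
F | T
T | T
Every row evaluates to true.

Yes, it is a tautology.


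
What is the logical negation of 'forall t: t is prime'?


¬(forall x: φ) = exists x: ¬φ, and ¬(exists x: φ) = forall x: ¬φ.
Apply to the universal statement.

exists t: ~(t is prime)


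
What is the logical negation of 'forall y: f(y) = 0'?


¬(forall x: φ) = exists x: ¬φ, and ¬(exists x: φ) = forall x: ¬φ.
Apply to the universal statement.

exists y: ~(f(y) = 0)


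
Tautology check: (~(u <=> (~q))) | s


Build the truth table over {q, s, u}:
q | s | u | φ
-------------
False | False | False | True
True | False | False | False
False | True | False | True
True | True | False | True
False | False | True | False
True | False | True | True
False | True | True | True
True | True | True | True
Counterexample at row 2: with q=True, s=False, u=False, the formula is False.

No, it is not a tautology.


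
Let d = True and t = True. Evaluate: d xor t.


Exclusive or is true when exactly one operand is true.
Substitute: d=True, t=True.
True xor True evaluates to False.

False


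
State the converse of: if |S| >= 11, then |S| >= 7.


The converse of (P → Q) is (Q → P). It is not in general equivalent to the original.
Here P = '|S| >= 11' and Q = '|S| >= 7'.

If |S| >= 7, then |S| >= 11.


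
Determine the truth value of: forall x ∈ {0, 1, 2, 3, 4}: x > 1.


Evaluate the predicate on each element: 0:False, 1:False, 2:True, 3:True, 4:True.
Counterexample x = 0 fails the predicate.

False


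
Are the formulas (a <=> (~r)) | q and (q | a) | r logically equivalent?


Compare truth tables:
a | q | r | φ | ψ
-----------------
False | False | False | False | False
True | False | False | True | True
False | True | False | True | True
True | True | False | True | True
False | False | True | True | True
True | False | True | False | True
False | True | True | True | True
True | True | True | True | True
They differ at row 6 (a=True, q=False, r=True): φ=False but ψ=True.

No, they are not logically equivalent.


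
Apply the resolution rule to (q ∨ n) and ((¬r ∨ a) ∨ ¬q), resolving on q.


The clauses contain complementary literals q and ¬q.
Resolution eliminates this pair and disjoins the remaining literals (merging duplicates).

((n ∨ a) ∨ ¬r)


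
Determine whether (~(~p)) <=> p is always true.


Build the truth table over {p}:
p | φ
-----
False | True
True | True
Every row evaluates to true.

Yes, it is a tautology.


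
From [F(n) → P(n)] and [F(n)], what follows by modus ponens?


Modus ponens: from (P → Q) and P, infer Q.
P = 'F(n)' is asserted, and P → Q holds, so Q follows.

P(n).


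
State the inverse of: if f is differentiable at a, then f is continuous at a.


The inverse of (P → Q) is (¬P → ¬Q). It is equivalent to the converse, not to the original.
Here P = 'f is differentiable at a' and Q = 'f is continuous at a'.

If not (f is differentiable at a), then not (f is continuous at a).


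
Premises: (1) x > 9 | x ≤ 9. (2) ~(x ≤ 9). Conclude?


Disjunctive syllogism: from (P ∨ Q) and ¬P, infer Q.
One disjunct, 'x ≤ 9', is ruled out; the other must hold.

x > 9


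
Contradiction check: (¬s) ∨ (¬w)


Truth table over {s, w}:
s | w | φ
---------
F | F | T
T | F | T
F | T | T
T | T | F
Satisfying assignment at row 1: s=F, w=F gives T.

No, it is not a contradiction.


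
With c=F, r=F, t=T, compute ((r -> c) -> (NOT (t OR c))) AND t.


Substitute c=F, r=F, t=T:
r -> c = F -> F = T
t OR c = T OR F = T
NOT (t OR c) = F
(r -> c) -> (NOT (t OR c)) = T -> F = F
((r -> c) -> (NOT (t OR c))) AND t = F AND T = F

F


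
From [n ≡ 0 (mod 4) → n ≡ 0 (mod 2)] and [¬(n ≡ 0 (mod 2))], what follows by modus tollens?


Modus tollens: from (P → Q) and ¬Q, infer ¬P.
Q = 'n ≡ 0 (mod 2)' is denied; since P → Q, P must also fail.

Not (n ≡ 0 (mod 4)).


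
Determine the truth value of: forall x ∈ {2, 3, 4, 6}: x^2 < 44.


Evaluate the predicate on each element: 2:True, 3:True, 4:True, 6:True.
Every element satisfies the predicate.

True


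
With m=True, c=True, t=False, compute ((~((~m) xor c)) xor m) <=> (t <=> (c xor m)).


Substitute m=True, c=True, t=False:
~m = False
(~m) xor c = False xor True = True
~((~m) xor c) = False
(~((~m) xor c)) xor m = False xor True = True
c xor m = True xor True = False
t <=> (c xor m) = False <=> False = True
((~((~m) xor c)) xor m) <=> (t <=> (c xor m)) = True <=> True = True

True


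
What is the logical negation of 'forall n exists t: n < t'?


Negation flips each quantifier (∀↔∃) and negates the inner predicate.
¬(forall n exists t: φ) = exists n forall t: ¬φ.

exists n forall t: ~(n < t)


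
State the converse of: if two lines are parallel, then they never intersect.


The converse of (P → Q) is (Q → P). It is not in general equivalent to the original.
Here P = 'two lines are parallel' and Q = 'they never intersect'.

If they never intersect, then two lines are parallel.


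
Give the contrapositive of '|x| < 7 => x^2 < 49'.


The contrapositive of (P → Q) is (¬Q → ¬P); it is logically equivalent to the original.
Here P = '|x| < 7' and Q = 'x^2 < 49'.

If not (x^2 < 49), then not (|x| < 7).


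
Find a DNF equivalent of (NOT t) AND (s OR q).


Step 1: Distribute ∧ over ∨: (¬t) ∧ (s ∨ q) = ((¬t) ∧ s) ∨ ((¬t) ∧ q).

((NOT t) AND s) OR ((NOT t) AND q)


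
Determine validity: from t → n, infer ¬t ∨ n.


This matches the form of material implication: the conclusion follows in every model of the premises.

Valid.


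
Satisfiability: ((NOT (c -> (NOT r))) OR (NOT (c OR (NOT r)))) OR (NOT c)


Search for a satisfying assignment over {c, r}.
Try c=F, r=F: the formula evaluates to T.
A satisfying assignment exists.

Satisfiable.


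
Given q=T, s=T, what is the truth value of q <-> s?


Biconditional is true when both operands have the same truth value.
Substitute: q=T, s=T.
T <-> T evaluates to T.

T


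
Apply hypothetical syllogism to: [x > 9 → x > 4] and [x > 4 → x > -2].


Hypothetical syllogism: from (P → Q) and (Q → R), infer (P → R).
Chain the two implications through the shared middle term 'x > 4'.

x > 9 → x > -2


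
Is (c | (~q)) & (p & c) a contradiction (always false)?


Truth table over {c, p, q}:
c | p | q | φ
-------------
False | False | False | False
True | False | False | False
False | True | False | False
True | True | False | True
False | False | True | False
True | False | True | False
False | True | True | False
True | True | True | True
Satisfying assignment at row 4: c=True, p=True, q=False gives True.

No, it is not a contradiction.


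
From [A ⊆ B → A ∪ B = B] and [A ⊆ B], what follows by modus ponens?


Modus ponens: from (P → Q) and P, infer Q.
P = 'A ⊆ B' is asserted, and P → Q holds, so Q follows.

A ∪ B = B.


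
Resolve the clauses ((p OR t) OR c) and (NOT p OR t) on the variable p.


The clauses contain complementary literals p and NOTp.
Resolution eliminates this pair and disjoins the remaining literals (merging duplicates).

(t OR c)


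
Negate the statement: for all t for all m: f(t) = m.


Negation flips each quantifier (∀↔∃) and negates the inner predicate.
¬(for all t for all m: φ) = there exists t there exists m: ¬φ.

there exists t there exists m: NOT(f(t) = m)


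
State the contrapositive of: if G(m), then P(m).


The contrapositive of (P → Q) is (¬Q → ¬P); it is logically equivalent to the original.
Here P = 'G(m)' and Q = 'P(m)'.

If not (P(m)), then not (G(m)).


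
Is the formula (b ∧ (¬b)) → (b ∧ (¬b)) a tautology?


Build the truth table over {b}:
b | φ
-----
F | T
T | T
Every row evaluates to true.

Yes, it is a tautology.


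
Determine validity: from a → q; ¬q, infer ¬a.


This matches the form of modus tollens: the conclusion follows in every model of the premises.

Valid.


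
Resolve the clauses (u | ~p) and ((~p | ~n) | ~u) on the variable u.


The clauses contain complementary literals u and ~u.
Resolution eliminates this pair and disjoins the remaining literals (merging duplicates).

(~p | ~n)


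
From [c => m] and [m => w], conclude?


Hypothetical syllogism: from (P → Q) and (Q → R), infer (P → R).
Chain the two implications through the shared middle term 'm'.

c => w


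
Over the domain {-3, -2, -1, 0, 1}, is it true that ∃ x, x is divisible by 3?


Evaluate the predicate on each element: -3:T, -2:F, -1:F, 0:T, 1:F.
Witness x = -3 satisfies the predicate.

T


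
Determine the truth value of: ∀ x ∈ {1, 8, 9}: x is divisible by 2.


Evaluate the predicate on each element: 1:F, 8:T, 9:F.
Counterexample x = 1 fails the predicate.

F


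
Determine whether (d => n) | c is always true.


Build the truth table over {c, d, n}:
c | d | n | φ
-------------
False | False | False | True
True | False | False | True
False | True | False | False
True | True | False | True
False | False | True | True
True | False | True | True
False | True | True | True
True | True | True | True
Counterexample at row 3: with c=False, d=True, n=False, the formula is False.

No, it is not a tautology.


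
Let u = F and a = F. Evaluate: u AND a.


Conjunction is true only when both operands are true.
Substitute: u=F, a=F.
F AND F evaluates to F.

F


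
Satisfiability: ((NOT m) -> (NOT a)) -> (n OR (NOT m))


Search for a satisfying assignment over {a, m, n}.
Try a=F, m=F, n=F: the formula evaluates to T.
A satisfying assignment exists.

Satisfiable.


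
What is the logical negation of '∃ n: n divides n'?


¬(∀ x: φ) = ∃ x: ¬φ, and ¬(∃ x: φ) = ∀ x: ¬φ.
Apply to the existential statement.

∀ n: ¬(n divides n)


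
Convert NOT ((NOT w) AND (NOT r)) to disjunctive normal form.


Step 1: Apply De Morgan: ¬((¬w) ∧ (¬r)) = ¬(¬w) ∨ ¬(¬r).
Step 2: Eliminate any double negations (¬¬X = X).

w OR r


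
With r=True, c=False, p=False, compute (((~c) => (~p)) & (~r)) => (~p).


Substitute r=True, c=False, p=False:
~c = True
~p = True
(~c) => (~p) = True => True = True
~r = False
((~c) => (~p)) & (~r) = True & False = False
~p = True
(((~c) => (~p)) & (~r)) => (~p) = False => True = True

True


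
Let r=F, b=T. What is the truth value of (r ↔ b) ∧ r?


Substitute r=F, b=T:
r ↔ b = F ↔ T = F
(r ↔ b) ∧ r = F ∧ F = F

F


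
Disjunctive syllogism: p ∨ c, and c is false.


Disjunctive syllogism: from (P ∨ Q) and ¬P, infer Q.
One disjunct, 'c', is ruled out; the other must hold.

p


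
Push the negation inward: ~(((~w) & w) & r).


De Morgan: the negation of a conjunction is the disjunction of the negations.
Distribute ~ across &, flipping it to |, and negate each literal.

(w | (~w)) | (~r)


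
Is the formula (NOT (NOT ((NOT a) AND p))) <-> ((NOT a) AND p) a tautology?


Build the truth table over {a, p}:
a | p | φ
---------
F | F | T
T | F | T
F | T | T
T | T | T
Every row evaluates to true.

Yes, it is a tautology.


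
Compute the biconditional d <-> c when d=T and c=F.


Biconditional is true when both operands have the same truth value.
Substitute: d=T, c=F.
T <-> F evaluates to F.

F


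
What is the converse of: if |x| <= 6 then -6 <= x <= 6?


The converse of (P → Q) is (Q → P). It is not in general equivalent to the original.
Here P = '|x| <= 6' and Q = '-6 <= x <= 6'.

If -6 <= x <= 6, then |x| <= 6.


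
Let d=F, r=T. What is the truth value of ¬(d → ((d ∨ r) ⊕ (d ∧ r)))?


Substitute d=F, r=T:
d ∨ r = F ∨ T = T
d ∧ r = F ∧ T = F
(d ∨ r) ⊕ (d ∧ r) = T ⊕ F = T
d → ((d ∨ r) ⊕ (d ∧ r)) = F → T = T
¬(d → ((d ∨ r) ⊕ (d ∧ r))) = F

F


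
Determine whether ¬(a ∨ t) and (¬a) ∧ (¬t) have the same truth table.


Compare truth tables:
a | t | φ | ψ
-------------
F | F | T | T
T | F | F | F
F | T | F | F
T | T | F | F
The columns φ and ψ agree on every row.

Yes, they are logically equivalent.


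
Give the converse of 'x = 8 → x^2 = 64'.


The converse of (P → Q) is (Q → P). It is not in general equivalent to the original.
Here P = 'x = 8' and Q = 'x^2 = 64'.

If x^2 = 64, then x = 8.


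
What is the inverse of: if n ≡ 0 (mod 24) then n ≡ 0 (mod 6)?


The inverse of (P → Q) is (¬P → ¬Q). It is equivalent to the converse, not to the original.
Here P = 'n ≡ 0 (mod 24)' and Q = 'n ≡ 0 (mod 6)'.

If not (n ≡ 0 (mod 24)), then not (n ≡ 0 (mod 6)).


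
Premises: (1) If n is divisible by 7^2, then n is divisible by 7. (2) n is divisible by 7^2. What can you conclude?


Modus ponens: from (P → Q) and P, infer Q.
P = 'n is divisible by 7^2' is asserted, and P → Q holds, so Q follows.

n is divisible by 7.


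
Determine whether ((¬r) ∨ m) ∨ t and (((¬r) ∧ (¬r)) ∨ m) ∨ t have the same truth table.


Compare truth tables:
m | r | t | φ | ψ
-----------------
F | F | F | T | T
T | F | F | T | T
F | T | F | F | F
T | T | F | T | T
F | F | T | T | T
T | F | T | T | T
F | T | T | T | T
T | T | T | T | T
The columns φ and ψ agree on every row.

Yes, they are logically equivalent.


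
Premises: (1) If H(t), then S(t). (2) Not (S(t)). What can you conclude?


Modus tollens: from (P → Q) and ¬Q, infer ¬P.
Q = 'S(t)' is denied; since P → Q, P must also fail.

Not (H(t)).


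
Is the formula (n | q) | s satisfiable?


Search for a satisfying assignment over {n, q, s}.
Try n=True, q=False, s=False: the formula evaluates to True.
A satisfying assignment exists.

Satisfiable.


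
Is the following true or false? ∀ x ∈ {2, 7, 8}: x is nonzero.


Evaluate the predicate on each element: 2:T, 7:T, 8:T.
Every element satisfies the predicate.

T


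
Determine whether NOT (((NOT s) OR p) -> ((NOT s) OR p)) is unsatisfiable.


Truth table over {p, s}:
p | s | φ
---------
F | F | F
T | F | F
F | T | F
T | T | F
Every row is false.

Yes, it is a contradiction.


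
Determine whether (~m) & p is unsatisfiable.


Truth table over {m, p}:
m | p | φ
---------
False | False | False
True | False | False
False | True | True
True | True | False
Satisfying assignment at row 3: m=False, p=True gives True.

No, it is not a contradiction.


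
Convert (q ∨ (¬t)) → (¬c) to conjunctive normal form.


Step 1: Rewrite as ¬(q ∨ (¬t)) ∨ (¬c) = (¬q ∧ ¬(¬t)) ∨ (¬c).
Step 2: Distribute ∨ over ∧.
Step 3: Eliminate any double negations (¬¬X = X).

((¬q) ∨ (¬c)) ∧ (t ∨ (¬c))


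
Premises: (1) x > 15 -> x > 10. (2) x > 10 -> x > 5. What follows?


Hypothetical syllogism: from (P → Q) and (Q → R), infer (P → R).
Chain the two implications through the shared middle term 'x > 10'.

x > 15 -> x > 5


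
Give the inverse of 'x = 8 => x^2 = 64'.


The inverse of (P → Q) is (¬P → ¬Q). It is equivalent to the converse, not to the original.
Here P = 'x = 8' and Q = 'x^2 = 64'.

If not (x = 8), then not (x^2 = 64).


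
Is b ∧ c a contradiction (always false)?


Truth table over {b, c}:
b | c | φ
---------
F | F | F
T | F | F
F | T | F
T | T | T
Satisfying assignment at row 4: b=T, c=T gives T.

No, it is not a contradiction.


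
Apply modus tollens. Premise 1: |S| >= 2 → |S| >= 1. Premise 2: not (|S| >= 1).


Modus tollens: from (P → Q) and ¬Q, infer ¬P.
Q = '|S| >= 1' is denied; since P → Q, P must also fail.

Not (|S| >= 2).


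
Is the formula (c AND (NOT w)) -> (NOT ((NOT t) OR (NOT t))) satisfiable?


Search for a satisfying assignment over {c, t, w}.
Try c=F, t=F, w=F: the formula evaluates to T.
A satisfying assignment exists.

Satisfiable.


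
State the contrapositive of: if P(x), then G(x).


The contrapositive of (P → Q) is (¬Q → ¬P); it is logically equivalent to the original.
Here P = 'P(x)' and Q = 'G(x)'.

If not (G(x)), then not (P(x)).


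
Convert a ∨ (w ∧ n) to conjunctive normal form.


Step 1: Distribute ∨ over ∧: a ∨ (w ∧ n) = (a ∨ w) ∧ (a ∨ n).

(a ∨ w) ∧ (a ∨ n)


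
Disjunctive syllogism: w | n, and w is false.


Disjunctive syllogism: from (P ∨ Q) and ¬P, infer Q.
One disjunct, 'w', is ruled out; the other must hold.

n


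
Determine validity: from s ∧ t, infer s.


This matches the form of conjunction elimination: the conclusion follows in every model of the premises.

Valid.


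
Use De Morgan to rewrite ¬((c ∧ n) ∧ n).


De Morgan: the negation of a conjunction is the disjunction of the negations.
Distribute ¬ across ∧, flipping it to ∨, and negate each literal.

((¬c) ∨ (¬n)) ∨ (¬n)


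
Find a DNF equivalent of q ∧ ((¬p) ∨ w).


Step 1: Distribute ∧ over ∨: q ∧ ((¬p) ∨ w) = (q ∧ (¬p)) ∨ (q ∧ w).

(q ∧ (¬p)) ∨ (q ∧ w)


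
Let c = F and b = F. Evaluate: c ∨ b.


Disjunction is false only when both operands are false.
Substitute: c=F, b=F.
F ∨ F evaluates to F.

F


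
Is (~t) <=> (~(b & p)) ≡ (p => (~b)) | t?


Compare truth tables:
b | p | t | φ | ψ
-----------------
False | False | False | True | True
True | False | False | True | True
False | True | False | True | True
True | True | False | False | False
False | False | True | False | True
True | False | True | False | True
False | True | True | False | True
True | True | True | True | True
They differ at row 5 (b=False, p=False, t=True): φ=False but ψ=True.

No, they are not logically equivalent.


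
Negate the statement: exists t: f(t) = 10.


¬(forall x: φ) = exists x: ¬φ, and ¬(exists x: φ) = forall x: ¬φ.
Apply to the existential statement.

forall t: ~(f(t) = 10)


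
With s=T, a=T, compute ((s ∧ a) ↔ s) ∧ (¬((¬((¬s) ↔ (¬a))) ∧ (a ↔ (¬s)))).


Substitute s=T, a=T:
… (earlier sub-steps elided)
(s ∧ a) ↔ s = T ↔ T = T
¬s = F
¬a = F
(¬s) ↔ (¬a) = F ↔ F = T
¬((¬s) ↔ (¬a)) = F
¬s = F
a ↔ (¬s) = T ↔ F = F
(¬((¬s) ↔ (¬a))) ∧ (a ↔ (¬s)) = F ∧ F = F
¬((¬((¬s) ↔ (¬a))) ∧ (a ↔ (¬s))) = T
((s ∧ a) ↔ s) ∧ (¬((¬((¬s) ↔ (¬a))) ∧ (a ↔ (¬s)))) = T ∧ T = T

T


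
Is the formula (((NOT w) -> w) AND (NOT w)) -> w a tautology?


Build the truth table over {w}:
w | φ
-----
F | T
T | T
Every row evaluates to true.

Yes, it is a tautology.


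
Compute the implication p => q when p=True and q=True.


Implication is false only when antecedent is true and consequent is false.
Substitute: p=True, q=True.
True => True evaluates to True.

True


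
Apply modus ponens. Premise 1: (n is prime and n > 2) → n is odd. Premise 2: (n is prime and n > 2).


Modus ponens: from (P → Q) and P, infer Q.
P = '(n is prime and n > 2)' is asserted, and P → Q holds, so Q follows.

n is odd.


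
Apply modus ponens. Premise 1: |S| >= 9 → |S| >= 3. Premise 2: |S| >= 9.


Modus ponens: from (P → Q) and P, infer Q.
P = '|S| >= 9' is asserted, and P → Q holds, so Q follows.

|S| >= 3.


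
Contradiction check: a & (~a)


Truth table over {a}:
a | φ
-----
False | False
True | False
Every row is false.

Yes, it is a contradiction.


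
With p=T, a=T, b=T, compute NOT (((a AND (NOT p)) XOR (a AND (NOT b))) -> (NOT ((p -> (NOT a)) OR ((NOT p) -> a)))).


Substitute p=T, a=T, b=T:
… (earlier sub-steps elided)
a AND (NOT b) = T AND F = F
(a AND (NOT p)) XOR (a AND (NOT b)) = F XOR F = F
NOT a = F
p -> (NOT a) = T -> F = F
NOT p = F
(NOT p) -> a = F -> T = T
(p -> (NOT a)) OR ((NOT p) -> a) = F OR T = T
NOT ((p -> (NOT a)) OR ((NOT p) -> a)) = F
((a AND (NOT p)) XOR (a AND (NOT b))) -> (NOT ((p -> (NOT a)) OR ((NOT p) -> a))) = F -> F = T
NOT (((a AND (NOT p)) XOR (a AND (NOT b))) -> (NOT ((p -> (NOT a)) OR ((NOT p) -> a)))) = F

F


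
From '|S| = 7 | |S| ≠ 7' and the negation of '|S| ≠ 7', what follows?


Disjunctive syllogism: from (P ∨ Q) and ¬P, infer Q.
One disjunct, '|S| ≠ 7', is ruled out; the other must hold.

|S| = 7


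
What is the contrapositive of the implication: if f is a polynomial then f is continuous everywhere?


The contrapositive of (P → Q) is (¬Q → ¬P); it is logically equivalent to the original.
Here P = 'f is a polynomial' and Q = 'f is continuous everywhere'.

If not (f is continuous everywhere), then not (f is a polynomial).


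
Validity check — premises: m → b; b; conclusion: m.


This is affirming the consequent (fallacy). There exist truth assignments where the premises are all true but the conclusion is false.

Invalid.


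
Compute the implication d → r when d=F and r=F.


Implication is false only when antecedent is true and consequent is false.
Substitute: d=F, r=F.
F → F evaluates to T.

T


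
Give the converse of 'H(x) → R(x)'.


The converse of (P → Q) is (Q → P). It is not in general equivalent to the original.
Here P = 'H(x)' and Q = 'R(x)'.

If R(x), then H(x).


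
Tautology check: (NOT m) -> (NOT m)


Build the truth table over {m}:
m | φ
-----
F | T
T | T
Every row evaluates to true.

Yes, it is a tautology.


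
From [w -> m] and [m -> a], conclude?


Hypothetical syllogism: from (P → Q) and (Q → R), infer (P → R).
Chain the two implications through the shared middle term 'm'.

w -> a


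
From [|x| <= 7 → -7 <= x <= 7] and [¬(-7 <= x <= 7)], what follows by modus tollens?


Modus tollens: from (P → Q) and ¬Q, infer ¬P.
Q = '-7 <= x <= 7' is denied; since P → Q, P must also fail.

Not (|x| <= 7).


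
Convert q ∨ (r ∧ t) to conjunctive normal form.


Step 1: Distribute ∨ over ∧: q ∨ (r ∧ t) = (q ∨ r) ∧ (q ∨ t).

(q ∨ r) ∧ (q ∨ t)


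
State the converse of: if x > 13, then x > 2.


The converse of (P → Q) is (Q → P). It is not in general equivalent to the original.
Here P = 'x > 13' and Q = 'x > 2'.

If x > 2, then x > 13.


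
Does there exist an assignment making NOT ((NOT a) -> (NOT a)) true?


Check all 2 assignments over {a}:
a | φ
-----
F | F
T | F
No assignment makes the formula true.

Unsatisfiable.


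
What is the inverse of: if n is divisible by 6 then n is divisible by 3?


The inverse of (P → Q) is (¬P → ¬Q). It is equivalent to the converse, not to the original.
Here P = 'n is divisible by 6' and Q = 'n is divisible by 3'.

If not (n is divisible by 6), then not (n is divisible by 3).


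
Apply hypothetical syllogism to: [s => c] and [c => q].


Hypothetical syllogism: from (P → Q) and (Q → R), infer (P → R).
Chain the two implications through the shared middle term 'c'.

s => q


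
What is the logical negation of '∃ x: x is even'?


¬(∀ x: φ) = ∃ x: ¬φ, and ¬(∃ x: φ) = ∀ x: ¬φ.
Apply to the existential statement.

∀ x: ¬(x is even)


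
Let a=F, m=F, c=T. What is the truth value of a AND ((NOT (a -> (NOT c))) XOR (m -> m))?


Substitute a=F, m=F, c=T:
NOT c = F
a -> (NOT c) = F -> F = T
NOT (a -> (NOT c)) = F
m -> m = F -> F = T
(NOT (a -> (NOT c))) XOR (m -> m) = F XOR T = T
a AND ((NOT (a -> (NOT c))) XOR (m -> m)) = F AND T = F

F


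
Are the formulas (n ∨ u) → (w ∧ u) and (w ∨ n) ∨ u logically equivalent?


Compare truth tables:
n | u | w | φ | ψ
-----------------
F | F | F | T | F
T | F | F | F | T
F | T | F | F | T
T | T | F | F | T
F | F | T | T | T
T | F | T | F | T
F | T | T | T | T
T | T | T | T | T
They differ at row 1 (n=F, u=F, w=F): φ=T but ψ=F.

No, they are not logically equivalent.


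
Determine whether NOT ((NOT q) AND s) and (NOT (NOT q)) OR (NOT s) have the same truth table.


Compare truth tables:
q | s | φ | ψ
-------------
F | F | T | T
T | F | T | T
F | T | F | F
T | T | T | T
The columns φ and ψ agree on every row.

Yes, they are logically equivalent.


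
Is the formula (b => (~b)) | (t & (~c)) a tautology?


Build the truth table over {b, c, t}:
b | c | t | φ
-------------
False | False | False | True
True | False | False | False
False | True | False | True
True | True | False | False
False | False | True | True
True | False | True | True
False | True | True | True
True | True | True | False
Counterexample at row 2: with b=True, c=False, t=False, the formula is False.

No, it is not a tautology.


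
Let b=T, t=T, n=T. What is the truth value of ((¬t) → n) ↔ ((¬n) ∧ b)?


Substitute b=T, t=T, n=T:
¬t = F
(¬t) → n = F → T = T
¬n = F
(¬n) ∧ b = F ∧ T = F
((¬t) → n) ↔ ((¬n) ∧ b) = T ↔ F = F

F


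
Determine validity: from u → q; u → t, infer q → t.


This is (no valid rule). There exist truth assignments where the premises are all true but the conclusion is false.

Invalid.


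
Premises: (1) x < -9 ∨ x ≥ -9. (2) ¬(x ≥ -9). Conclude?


Disjunctive syllogism: from (P ∨ Q) and ¬P, infer Q.
One disjunct, 'x ≥ -9', is ruled out; the other must hold.

x < -9


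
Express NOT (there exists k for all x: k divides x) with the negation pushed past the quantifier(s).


Negation flips each quantifier (∀↔∃) and negates the inner predicate.
¬(there exists k for all x: φ) = for all k there exists x: ¬φ.

for all k there exists x: NOT(k divides x)


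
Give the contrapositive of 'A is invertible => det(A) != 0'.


The contrapositive of (P → Q) is (¬Q → ¬P); it is logically equivalent to the original.
Here P = 'A is invertible' and Q = 'det(A) != 0'.

If not (det(A) != 0), then not (A is invertible).


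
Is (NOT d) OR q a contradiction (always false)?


Truth table over {d, q}:
d | q | φ
---------
F | F | T
T | F | F
F | T | T
T | T | T
Satisfying assignment at row 1: d=F, q=F gives T.

No, it is not a contradiction.


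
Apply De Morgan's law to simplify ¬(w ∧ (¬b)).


De Morgan: the negation of a conjunction is the disjunction of the negations.
Distribute ¬ across ∧, flipping it to ∨, and negate each literal.

(¬w) ∨ b


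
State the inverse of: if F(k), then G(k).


The inverse of (P → Q) is (¬P → ¬Q). It is equivalent to the converse, not to the original.
Here P = 'F(k)' and Q = 'G(k)'.

If not (F(k)), then not (G(k)).


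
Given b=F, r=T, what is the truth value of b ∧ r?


Conjunction is true only when both operands are true.
Substitute: b=F, r=T.
F ∧ T evaluates to F.

F


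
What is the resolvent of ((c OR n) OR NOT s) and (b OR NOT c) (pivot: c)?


The clauses contain complementary literals c and NOTc.
Resolution eliminates this pair and disjoins the remaining literals (merging duplicates).

((NOT s OR n) OR b)


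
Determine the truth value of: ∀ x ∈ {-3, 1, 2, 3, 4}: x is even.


Evaluate the predicate on each element: -3:F, 1:F, 2:T, 3:F, 4:T.
Counterexample x = -3 fails the predicate.

F


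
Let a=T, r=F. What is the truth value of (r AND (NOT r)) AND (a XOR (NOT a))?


Substitute a=T, r=F:
NOT r = T
r AND (NOT r) = F AND T = F
NOT a = F
a XOR (NOT a) = T XOR F = T
(r AND (NOT r)) AND (a XOR (NOT a)) = F AND T = F

F


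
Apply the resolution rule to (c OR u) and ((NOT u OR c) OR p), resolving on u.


The clauses contain complementary literals u and NOTu.
Resolution eliminates this pair and disjoins the remaining literals (merging duplicates).

(c OR p)


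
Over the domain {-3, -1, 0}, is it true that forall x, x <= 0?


Evaluate the predicate on each element: -3:True, -1:True, 0:True.
Every element satisfies the predicate.

True


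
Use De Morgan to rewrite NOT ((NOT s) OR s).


De Morgan: the negation of a disjunction is the conjunction of the negations.
Distribute NOT across OR, flipping it to AND, and negate each literal.

s AND (NOT s)


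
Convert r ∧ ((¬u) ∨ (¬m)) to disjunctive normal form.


Step 1: Distribute ∧ over ∨: r ∧ ((¬u) ∨ (¬m)) = (r ∧ (¬u)) ∨ (r ∧ (¬m)).

(r ∧ (¬u)) ∨ (r ∧ (¬m))


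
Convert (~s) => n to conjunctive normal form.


Step 1: Rewrite (¬s) → n as ¬(¬s) ∨ n.
Step 2: Eliminate any double negations (¬¬X = X).

s | n


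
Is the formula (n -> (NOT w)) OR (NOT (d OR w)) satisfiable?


Search for a satisfying assignment over {d, n, w}.
Try d=F, n=F, w=F: the formula evaluates to T.
A satisfying assignment exists.

Satisfiable.


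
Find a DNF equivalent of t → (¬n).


Step 1: Rewrite t → (¬n) as ¬t ∨ (¬n).

(¬t) ∨ (¬n)
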